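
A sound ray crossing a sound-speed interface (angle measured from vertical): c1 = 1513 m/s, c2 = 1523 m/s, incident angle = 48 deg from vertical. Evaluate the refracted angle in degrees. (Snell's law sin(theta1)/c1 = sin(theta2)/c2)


sin(theta2) = (c2/c1)*sin(theta1) = (1523/1513)*sin(48 deg) = 0.74806
theta2 = arcsin(0.74806) = 48.42

48.42 deg


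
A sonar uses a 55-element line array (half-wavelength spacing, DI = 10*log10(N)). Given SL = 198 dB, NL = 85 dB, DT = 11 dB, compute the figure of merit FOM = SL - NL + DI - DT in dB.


Step 1: DI = 10*log10(55) = 17.4 dB
Step 2: FOM = SL - NL + DI - DT = 198 - 85 + 17.4 - 11 = 119.4

119.4 dB


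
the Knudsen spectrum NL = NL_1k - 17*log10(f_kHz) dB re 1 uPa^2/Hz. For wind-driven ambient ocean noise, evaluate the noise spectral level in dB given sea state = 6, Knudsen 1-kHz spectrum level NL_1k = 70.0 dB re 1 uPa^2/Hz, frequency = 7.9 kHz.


NL = NL_1k - 17*log10(f_kHz) = 70.0 - 17*log10(7.9) = 70.0 - (15.26) = 54.74

54.74 dB


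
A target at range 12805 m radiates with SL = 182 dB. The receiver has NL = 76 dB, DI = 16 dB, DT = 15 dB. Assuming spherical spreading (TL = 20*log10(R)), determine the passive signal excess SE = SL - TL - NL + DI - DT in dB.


Step 1: TL = 20*log10(12805) = 82.15 dB
Step 2: SE = 182 - 82.15 - 76 + 16 - 15 = 24.85

24.85 dB


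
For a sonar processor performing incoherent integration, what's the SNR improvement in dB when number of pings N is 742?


Gain = 5*log10(742) = 14.35

14.35 dB


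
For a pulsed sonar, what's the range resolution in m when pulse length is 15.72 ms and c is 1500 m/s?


dR = c*tau/2 = 1500 * 15.72e-3 / 2 = 11.79

11.79 m


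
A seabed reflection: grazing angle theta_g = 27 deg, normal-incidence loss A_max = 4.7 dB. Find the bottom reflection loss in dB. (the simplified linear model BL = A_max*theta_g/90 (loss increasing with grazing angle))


BL = A_max * theta_g / 90 = 4.7 * 27 / 90 = 1.41

1.41 dB


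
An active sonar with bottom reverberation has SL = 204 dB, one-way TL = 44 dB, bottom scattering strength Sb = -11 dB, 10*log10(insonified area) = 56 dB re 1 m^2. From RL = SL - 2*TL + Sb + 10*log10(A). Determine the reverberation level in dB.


RL = SL - 2*TL + Sb + 10*log10(A) = 204 - 2*44 + (-11) + 56 = 161

161 dB


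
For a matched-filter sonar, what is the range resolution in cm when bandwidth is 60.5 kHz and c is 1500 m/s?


dR = c/(2*BW) = 1500 / (2 * 60.5e3) = 0.0124 m = 1.24 cm

1.24 cm


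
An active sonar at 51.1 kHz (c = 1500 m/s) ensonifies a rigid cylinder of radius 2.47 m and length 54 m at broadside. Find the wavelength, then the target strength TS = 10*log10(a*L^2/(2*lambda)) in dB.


Step 1: lambda = c/f = 1500/51100 = 0.02935 m
Step 2: TS = 10*log10(a*L^2/(2*lambda)) = 10*log10(2.47*54^2/(2*0.02935)) = 50.89

50.89 dB


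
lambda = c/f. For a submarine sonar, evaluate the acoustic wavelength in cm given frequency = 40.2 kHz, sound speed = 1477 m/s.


lambda = c/f = 1477 / 40200 = 0.0367 m = 3.67 cm

3.67 cm


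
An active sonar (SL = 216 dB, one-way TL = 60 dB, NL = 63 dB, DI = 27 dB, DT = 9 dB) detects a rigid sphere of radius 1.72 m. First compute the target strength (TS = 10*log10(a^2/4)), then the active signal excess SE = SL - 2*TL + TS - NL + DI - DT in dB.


Step 1: TS = 10*log10(1.72^2/4) = -1.31 dB
Step 2: SE = SL - 2*TL + TS - NL + DI - DT = 216 - 2*60 + (-1.31) - 63 + 27 - 9 = 49.69

49.69 dB


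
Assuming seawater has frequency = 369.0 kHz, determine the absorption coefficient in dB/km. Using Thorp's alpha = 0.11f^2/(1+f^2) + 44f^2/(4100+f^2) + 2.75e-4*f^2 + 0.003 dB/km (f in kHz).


80.271 dB/km


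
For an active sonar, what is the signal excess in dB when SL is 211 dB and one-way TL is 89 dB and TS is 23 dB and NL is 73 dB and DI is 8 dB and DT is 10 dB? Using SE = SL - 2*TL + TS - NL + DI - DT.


-19 dB


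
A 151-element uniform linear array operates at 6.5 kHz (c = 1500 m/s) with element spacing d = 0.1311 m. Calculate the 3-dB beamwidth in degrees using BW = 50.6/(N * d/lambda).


Step 1: lambda = 1500/6500 = 0.23077 m
Step 2: d/lambda = 0.1311/0.23077 = 0.5681
Step 3: BW = 50.6/(N * d/lambda) = 50.6/(151 * 0.5681) = 0.59

0.59 deg


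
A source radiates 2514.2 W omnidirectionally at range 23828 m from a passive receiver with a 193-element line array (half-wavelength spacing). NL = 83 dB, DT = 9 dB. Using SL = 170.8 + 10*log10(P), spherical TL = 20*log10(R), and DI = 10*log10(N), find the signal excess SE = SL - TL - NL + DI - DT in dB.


Step 1: SL = 170.8 + 10*log10(2514.2) = 204.8 dB
Step 2: TL = 20*log10(23828) = 87.54 dB
Step 3: DI = 10*log10(193) = 22.86 dB
Step 4: SE = SL - TL - NL + DI - DT = 204.8 - 87.54 - 83 + 22.86 - 9 = 48.12

48.12 dB


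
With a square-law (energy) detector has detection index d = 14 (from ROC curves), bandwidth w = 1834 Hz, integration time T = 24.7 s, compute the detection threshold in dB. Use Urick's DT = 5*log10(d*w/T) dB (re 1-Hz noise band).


DT = 5*log10(d*w/T) = 5*log10(14 * 1834 / 24.7) = 5*log10(1039.51) = 15.08

15.08 dB


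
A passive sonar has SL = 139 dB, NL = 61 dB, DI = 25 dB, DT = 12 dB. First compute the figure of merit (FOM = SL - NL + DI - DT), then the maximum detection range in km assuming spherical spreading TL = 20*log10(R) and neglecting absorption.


Step 1: FOM = SL - NL + DI - DT = 139 - 61 + 25 - 12 = 91 dB
Step 2: at max range FOM = TL = 20*log10(R), so R = 10^(91/20) = 35481.34 m = 35.48 km

35.48 km


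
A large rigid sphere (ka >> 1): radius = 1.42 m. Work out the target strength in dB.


TS = 10*log10(1.42^2 / 4) = 10*log10(0.5041) = -2.97

-2.97 dB


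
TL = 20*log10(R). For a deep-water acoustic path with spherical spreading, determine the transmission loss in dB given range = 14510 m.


83.23 dB


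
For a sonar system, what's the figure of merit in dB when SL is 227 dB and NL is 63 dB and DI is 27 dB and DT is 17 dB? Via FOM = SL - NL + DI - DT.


FOM = SL - NL + DI - DT = 227 - 63 + 27 - 17 = 174

174 dB


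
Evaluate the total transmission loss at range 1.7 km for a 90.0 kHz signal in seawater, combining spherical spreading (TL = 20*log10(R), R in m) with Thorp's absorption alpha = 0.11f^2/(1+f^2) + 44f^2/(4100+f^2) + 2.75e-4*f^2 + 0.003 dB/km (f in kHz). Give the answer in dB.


118.25 dB


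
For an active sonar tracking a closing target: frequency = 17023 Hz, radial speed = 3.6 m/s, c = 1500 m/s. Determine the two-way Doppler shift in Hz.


fd = 2*f*v/c = 2 * 17023 * 3.6 / 1500 = 81.71

81.71 Hz


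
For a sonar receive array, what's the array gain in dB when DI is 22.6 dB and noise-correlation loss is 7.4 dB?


AG = DI - L_corr = 22.6 - 7.4 = 15.2

15.2 dB


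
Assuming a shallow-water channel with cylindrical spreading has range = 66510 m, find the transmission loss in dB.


TL = 10*log10(66510) = 48.23

48.23 dB


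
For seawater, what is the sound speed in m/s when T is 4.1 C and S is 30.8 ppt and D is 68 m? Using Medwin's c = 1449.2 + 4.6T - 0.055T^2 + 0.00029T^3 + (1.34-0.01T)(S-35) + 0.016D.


1462.79 m/s


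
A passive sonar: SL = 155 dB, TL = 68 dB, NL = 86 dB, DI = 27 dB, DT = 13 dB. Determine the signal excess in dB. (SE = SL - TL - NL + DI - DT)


SE = SL - TL - NL + DI - DT = 155 - 68 - 86 + 27 - 13 = 15

15 dB


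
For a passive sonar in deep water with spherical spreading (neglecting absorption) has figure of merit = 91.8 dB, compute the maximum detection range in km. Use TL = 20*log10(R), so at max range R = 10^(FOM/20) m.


At max range FOM = TL, so 20*log10(R) = 91.8
R = 10^(91.8/20) = 38904.51 m = 38.9 km

38.9 km


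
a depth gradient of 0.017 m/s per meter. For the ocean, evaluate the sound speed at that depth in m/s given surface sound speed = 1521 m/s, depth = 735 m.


c = 1521 + 0.017 * 735 = 1533.495

1533.495 m/s


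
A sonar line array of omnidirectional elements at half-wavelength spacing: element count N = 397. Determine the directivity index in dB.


DI = 10*log10(397) = 25.99

25.99 dB


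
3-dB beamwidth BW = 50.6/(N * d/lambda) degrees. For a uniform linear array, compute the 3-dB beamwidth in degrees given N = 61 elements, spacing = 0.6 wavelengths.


BW = 50.6 / (61 * 0.6) = 50.6 / 36.6 = 1.38

1.38 deg


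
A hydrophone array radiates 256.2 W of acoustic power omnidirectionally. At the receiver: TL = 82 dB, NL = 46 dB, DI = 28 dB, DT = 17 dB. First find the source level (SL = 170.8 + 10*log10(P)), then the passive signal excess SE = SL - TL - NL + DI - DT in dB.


Step 1: SL = 170.8 + 10*log10(256.2) = 194.89 dB
Step 2: SE = SL - TL - NL + DI - DT = 194.89 - 82 - 46 + 28 - 17 = 77.89

77.89 dB


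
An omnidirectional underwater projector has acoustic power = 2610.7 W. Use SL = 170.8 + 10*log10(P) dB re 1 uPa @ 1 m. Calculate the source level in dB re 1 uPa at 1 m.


SL = 170.8 + 10*log10(2610.7) = 170.8 + 34.17 = 204.97

204.97 dB


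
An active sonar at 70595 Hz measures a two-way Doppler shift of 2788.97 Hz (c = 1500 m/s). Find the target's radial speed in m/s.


From fd = 2*f*v/c, v = c*fd/(2*f) = 1500 * 2788.97 / (2*70595) = 29.63

29.63 m/s


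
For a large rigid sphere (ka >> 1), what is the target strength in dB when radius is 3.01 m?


TS = 10*log10(3.01^2 / 4) = 10*log10(2.265025) = 3.55

3.55 dB


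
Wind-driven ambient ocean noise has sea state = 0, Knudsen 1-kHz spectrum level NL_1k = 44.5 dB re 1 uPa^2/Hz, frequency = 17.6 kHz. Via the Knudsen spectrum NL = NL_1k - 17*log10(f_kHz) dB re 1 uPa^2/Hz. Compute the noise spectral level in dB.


23.33 dB


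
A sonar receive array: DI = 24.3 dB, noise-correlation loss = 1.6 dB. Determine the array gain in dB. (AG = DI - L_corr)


AG = DI - L_corr = 24.3 - 1.6 = 22.7

22.7 dB


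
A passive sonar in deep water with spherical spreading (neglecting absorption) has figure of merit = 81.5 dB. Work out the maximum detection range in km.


At max range FOM = TL, so 20*log10(R) = 81.5
R = 10^(81.5/20) = 11885.02 m = 11.89 km

11.89 km


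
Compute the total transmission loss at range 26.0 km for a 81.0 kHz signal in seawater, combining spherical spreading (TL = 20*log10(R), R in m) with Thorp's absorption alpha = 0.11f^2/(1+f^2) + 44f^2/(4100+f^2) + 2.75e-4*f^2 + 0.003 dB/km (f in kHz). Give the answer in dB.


842.19 dB


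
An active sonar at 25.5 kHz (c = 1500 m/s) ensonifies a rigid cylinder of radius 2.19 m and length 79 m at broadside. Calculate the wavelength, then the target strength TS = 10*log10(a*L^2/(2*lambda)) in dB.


Step 1: lambda = c/f = 1500/25500 = 0.05882 m
Step 2: TS = 10*log10(a*L^2/(2*lambda)) = 10*log10(2.19*79^2/(2*0.05882)) = 50.65

50.65 dB


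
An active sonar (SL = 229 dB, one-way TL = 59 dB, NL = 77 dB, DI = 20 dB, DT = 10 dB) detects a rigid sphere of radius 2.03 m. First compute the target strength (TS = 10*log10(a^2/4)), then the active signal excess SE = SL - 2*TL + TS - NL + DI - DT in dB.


Step 1: TS = 10*log10(2.03^2/4) = 0.13 dB
Step 2: SE = SL - 2*TL + TS - NL + DI - DT = 229 - 2*59 + (0.13) - 77 + 20 - 10 = 44.13

44.13 dB


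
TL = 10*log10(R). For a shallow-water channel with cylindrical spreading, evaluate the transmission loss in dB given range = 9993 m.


40.0 dB


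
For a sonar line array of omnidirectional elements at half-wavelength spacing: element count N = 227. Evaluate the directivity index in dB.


23.56 dB


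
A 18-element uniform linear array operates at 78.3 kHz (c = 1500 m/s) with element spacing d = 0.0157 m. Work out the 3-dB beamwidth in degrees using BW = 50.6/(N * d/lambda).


Step 1: lambda = 1500/78300 = 0.01916 m
Step 2: d/lambda = 0.0157/0.01916 = 0.8194
Step 3: BW = 50.6/(N * d/lambda) = 50.6/(18 * 0.8194) = 3.43

3.43 deg


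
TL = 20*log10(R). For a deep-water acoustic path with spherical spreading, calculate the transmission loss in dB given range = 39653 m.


91.97 dB


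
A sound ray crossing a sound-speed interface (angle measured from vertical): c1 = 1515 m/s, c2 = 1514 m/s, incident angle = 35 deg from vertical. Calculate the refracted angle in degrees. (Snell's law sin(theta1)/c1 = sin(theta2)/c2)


sin(theta2) = (c2/c1)*sin(theta1) = (1514/1515)*sin(35 deg) = 0.5732
theta2 = arcsin(0.5732) = 34.97

34.97 deg


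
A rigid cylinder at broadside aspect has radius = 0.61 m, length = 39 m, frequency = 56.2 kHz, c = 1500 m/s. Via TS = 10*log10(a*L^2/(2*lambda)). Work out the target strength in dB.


lambda = 1500/56200 = 0.02669 m
TS = 10*log10(0.61*39^2/(2*0.02669)) = 42.4

42.4 dB


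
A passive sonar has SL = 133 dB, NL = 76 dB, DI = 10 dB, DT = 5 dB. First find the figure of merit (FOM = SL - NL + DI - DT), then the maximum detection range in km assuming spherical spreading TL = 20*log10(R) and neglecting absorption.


Step 1: FOM = SL - NL + DI - DT = 133 - 76 + 10 - 5 = 62 dB
Step 2: at max range FOM = TL = 20*log10(R), so R = 10^(62/20) = 1258.93 m = 1.26 km

1.26 km


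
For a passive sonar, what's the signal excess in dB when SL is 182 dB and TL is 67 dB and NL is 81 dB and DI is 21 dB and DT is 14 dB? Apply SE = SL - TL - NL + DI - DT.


SE = SL - TL - NL + DI - DT = 182 - 67 - 81 + 21 - 14 = 41

41 dB


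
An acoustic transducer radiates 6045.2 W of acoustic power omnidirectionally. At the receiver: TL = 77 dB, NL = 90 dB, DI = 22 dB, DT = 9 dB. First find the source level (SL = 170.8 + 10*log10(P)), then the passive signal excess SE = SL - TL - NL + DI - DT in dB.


Step 1: SL = 170.8 + 10*log10(6045.2) = 208.61 dB
Step 2: SE = SL - TL - NL + DI - DT = 208.61 - 77 - 90 + 22 - 9 = 54.61

54.61 dB


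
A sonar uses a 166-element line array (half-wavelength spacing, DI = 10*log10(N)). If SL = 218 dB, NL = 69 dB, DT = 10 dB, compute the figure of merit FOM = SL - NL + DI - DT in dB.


Step 1: DI = 10*log10(166) = 22.2 dB
Step 2: FOM = SL - NL + DI - DT = 218 - 69 + 22.2 - 10 = 161.2

161.2 dB


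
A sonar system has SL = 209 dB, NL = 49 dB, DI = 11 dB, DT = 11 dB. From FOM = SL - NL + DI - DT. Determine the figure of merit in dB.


160 dB


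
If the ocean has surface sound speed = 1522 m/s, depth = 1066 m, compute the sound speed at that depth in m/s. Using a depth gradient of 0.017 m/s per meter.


c = 1522 + 0.017 * 1066 = 1540.122

1540.122 m/s


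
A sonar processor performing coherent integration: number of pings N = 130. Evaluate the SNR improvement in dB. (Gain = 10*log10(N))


Gain = 10*log10(130) = 21.14

21.14 dB


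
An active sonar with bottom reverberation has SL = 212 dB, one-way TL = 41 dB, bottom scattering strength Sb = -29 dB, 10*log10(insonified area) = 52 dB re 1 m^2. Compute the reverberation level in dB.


153 dB


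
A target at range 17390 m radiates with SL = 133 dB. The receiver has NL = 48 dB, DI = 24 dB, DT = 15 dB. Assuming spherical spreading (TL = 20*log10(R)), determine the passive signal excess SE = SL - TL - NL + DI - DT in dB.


9.19 dB


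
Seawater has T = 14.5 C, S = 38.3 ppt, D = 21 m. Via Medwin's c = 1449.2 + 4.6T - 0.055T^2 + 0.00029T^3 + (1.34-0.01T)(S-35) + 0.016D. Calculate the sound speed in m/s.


c = 1449.2 + 4.6*14.5 - 0.055*14.5^2 + 0.00029*14.5^3 + (1.34 - 0.01*14.5)*(38.3 - 35) + 0.016*21 = 1509.5

1509.5 m/s


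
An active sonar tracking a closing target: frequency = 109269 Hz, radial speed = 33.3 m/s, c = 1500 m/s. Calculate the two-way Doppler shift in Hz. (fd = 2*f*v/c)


4851.54 Hz


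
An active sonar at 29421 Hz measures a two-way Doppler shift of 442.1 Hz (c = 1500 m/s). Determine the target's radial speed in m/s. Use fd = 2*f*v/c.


From fd = 2*f*v/c, v = c*fd/(2*f) = 1500 * 442.1 / (2*29421) = 11.27

11.27 m/s


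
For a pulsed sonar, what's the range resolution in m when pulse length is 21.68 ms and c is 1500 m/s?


dR = c*tau/2 = 1500 * 21.68e-3 / 2 = 16.26

16.26 m


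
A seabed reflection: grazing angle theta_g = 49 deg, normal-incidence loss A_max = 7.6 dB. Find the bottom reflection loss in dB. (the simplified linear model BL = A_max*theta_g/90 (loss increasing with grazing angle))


BL = A_max * theta_g / 90 = 7.6 * 49 / 90 = 4.14

4.14 dB


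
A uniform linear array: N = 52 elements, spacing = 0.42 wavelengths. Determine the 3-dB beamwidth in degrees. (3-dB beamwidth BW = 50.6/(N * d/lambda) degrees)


BW = 50.6 / (52 * 0.42) = 50.6 / 21.84 = 2.32

2.32 deg


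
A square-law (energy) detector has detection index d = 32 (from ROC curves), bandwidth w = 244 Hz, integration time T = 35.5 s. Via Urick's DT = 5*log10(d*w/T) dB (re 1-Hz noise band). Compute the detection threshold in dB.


DT = 5*log10(d*w/T) = 5*log10(32 * 244 / 35.5) = 5*log10(219.94) = 11.71

11.71 dB


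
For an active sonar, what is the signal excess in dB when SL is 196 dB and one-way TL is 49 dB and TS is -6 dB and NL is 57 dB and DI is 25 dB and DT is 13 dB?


SE = SL - 2*TL + TS - NL + DI - DT = 196 - 2*49 + (-6) - 57 + 25 - 13 = 47

47 dB


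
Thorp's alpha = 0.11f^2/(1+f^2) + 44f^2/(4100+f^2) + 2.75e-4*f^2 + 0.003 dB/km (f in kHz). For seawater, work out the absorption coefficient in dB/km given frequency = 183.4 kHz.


f^2 = 33635.56
alpha = 0.11*33635.56/(1+33635.56) + 44*33635.56/(4100+33635.56) + 2.75e-4*33635.56 + 0.003 = 48.582

48.582 dB/km


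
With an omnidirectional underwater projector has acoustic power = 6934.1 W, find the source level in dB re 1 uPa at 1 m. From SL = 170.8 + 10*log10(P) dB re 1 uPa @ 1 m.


SL = 170.8 + 10*log10(6934.1) = 170.8 + 38.41 = 209.21

209.21 dB


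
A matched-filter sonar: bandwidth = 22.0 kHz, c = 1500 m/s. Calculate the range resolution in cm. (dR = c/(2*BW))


dR = c/(2*BW) = 1500 / (2 * 22.0e3) = 0.0341 m = 3.41 cm

3.41 cm


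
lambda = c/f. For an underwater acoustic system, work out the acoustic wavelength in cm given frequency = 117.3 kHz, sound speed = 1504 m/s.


1.28 cm


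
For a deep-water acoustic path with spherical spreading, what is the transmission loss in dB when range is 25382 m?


TL = 20*log10(25382) = 88.09

88.09 dB


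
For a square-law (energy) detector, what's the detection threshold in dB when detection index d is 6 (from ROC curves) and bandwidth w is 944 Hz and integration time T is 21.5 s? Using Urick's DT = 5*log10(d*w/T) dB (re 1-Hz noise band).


DT = 5*log10(d*w/T) = 5*log10(6 * 944 / 21.5) = 5*log10(263.44) = 12.1

12.1 dB


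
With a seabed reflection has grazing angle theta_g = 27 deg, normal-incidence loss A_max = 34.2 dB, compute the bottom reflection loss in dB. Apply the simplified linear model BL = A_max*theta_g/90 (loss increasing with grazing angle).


10.26 dB


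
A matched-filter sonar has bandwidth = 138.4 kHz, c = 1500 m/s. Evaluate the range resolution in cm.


dR = c/(2*BW) = 1500 / (2 * 138.4e3) = 0.0054 m = 0.54 cm

0.54 cm


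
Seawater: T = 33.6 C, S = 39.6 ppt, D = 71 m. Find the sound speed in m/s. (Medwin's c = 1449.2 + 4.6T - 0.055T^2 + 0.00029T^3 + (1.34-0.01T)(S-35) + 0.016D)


c = 1449.2 + 4.6*33.6 - 0.055*33.6^2 + 0.00029*33.6^3 + (1.34 - 0.01*33.6)*(39.6 - 35) + 0.016*71 = 1558.42

1558.42 m/s


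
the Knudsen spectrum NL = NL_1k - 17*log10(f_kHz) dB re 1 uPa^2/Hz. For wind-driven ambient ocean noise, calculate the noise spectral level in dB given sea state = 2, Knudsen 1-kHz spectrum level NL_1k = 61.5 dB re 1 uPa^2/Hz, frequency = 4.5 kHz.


50.4 dB


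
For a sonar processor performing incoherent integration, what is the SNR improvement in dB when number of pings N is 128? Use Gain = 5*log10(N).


10.54 dB


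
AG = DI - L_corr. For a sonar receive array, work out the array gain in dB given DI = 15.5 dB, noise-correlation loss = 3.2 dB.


12.3 dB


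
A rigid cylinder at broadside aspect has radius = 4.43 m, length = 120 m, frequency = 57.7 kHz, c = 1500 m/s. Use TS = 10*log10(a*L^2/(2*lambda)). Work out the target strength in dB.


lambda = 1500/57700 = 0.026 m
TS = 10*log10(4.43*120^2/(2*0.026)) = 60.89

60.89 dB


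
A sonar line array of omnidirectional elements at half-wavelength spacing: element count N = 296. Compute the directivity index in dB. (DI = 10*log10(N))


DI = 10*log10(296) = 24.71

24.71 dB


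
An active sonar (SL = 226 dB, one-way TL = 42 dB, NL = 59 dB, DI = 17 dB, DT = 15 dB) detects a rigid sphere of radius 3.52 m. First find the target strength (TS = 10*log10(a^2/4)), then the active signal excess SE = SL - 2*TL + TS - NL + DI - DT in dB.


Step 1: TS = 10*log10(3.52^2/4) = 4.91 dB
Step 2: SE = SL - 2*TL + TS - NL + DI - DT = 226 - 2*42 + (4.91) - 59 + 17 - 15 = 89.91

89.91 dB


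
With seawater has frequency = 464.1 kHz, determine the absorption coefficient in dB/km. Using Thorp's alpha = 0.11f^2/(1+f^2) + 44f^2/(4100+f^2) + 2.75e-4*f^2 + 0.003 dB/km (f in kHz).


102.523 dB/km


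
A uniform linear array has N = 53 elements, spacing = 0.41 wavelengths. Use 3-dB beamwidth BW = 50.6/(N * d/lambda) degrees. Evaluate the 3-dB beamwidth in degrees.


2.33 deg


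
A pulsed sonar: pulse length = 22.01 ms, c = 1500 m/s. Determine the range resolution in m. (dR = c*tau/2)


dR = c*tau/2 = 1500 * 22.01e-3 / 2 = 16.5075

16.5075 m


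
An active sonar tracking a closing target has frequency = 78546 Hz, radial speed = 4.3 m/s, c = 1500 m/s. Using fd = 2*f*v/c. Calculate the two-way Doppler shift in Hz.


450.33 Hz


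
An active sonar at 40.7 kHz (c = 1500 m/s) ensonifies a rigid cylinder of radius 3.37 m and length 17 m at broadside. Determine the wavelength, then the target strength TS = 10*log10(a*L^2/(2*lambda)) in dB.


Step 1: lambda = c/f = 1500/40700 = 0.03686 m
Step 2: TS = 10*log10(a*L^2/(2*lambda)) = 10*log10(3.37*17^2/(2*0.03686)) = 41.21

41.21 dB


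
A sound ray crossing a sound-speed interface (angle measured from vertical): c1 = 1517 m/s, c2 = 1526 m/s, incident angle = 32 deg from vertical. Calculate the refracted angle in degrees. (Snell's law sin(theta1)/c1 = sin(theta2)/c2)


32.21 deg


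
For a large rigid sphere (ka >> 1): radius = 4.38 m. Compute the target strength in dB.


6.81 dB


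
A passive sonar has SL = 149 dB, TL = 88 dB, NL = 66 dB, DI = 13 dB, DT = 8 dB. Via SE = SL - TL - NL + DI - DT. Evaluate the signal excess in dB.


0 dB


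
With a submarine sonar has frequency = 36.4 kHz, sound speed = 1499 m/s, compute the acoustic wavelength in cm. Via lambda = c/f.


lambda = c/f = 1499 / 36400 = 0.0412 m = 4.12 cm

4.12 cm


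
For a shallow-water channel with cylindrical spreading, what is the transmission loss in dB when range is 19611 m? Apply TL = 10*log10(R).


TL = 10*log10(19611) = 42.92

42.92 dB


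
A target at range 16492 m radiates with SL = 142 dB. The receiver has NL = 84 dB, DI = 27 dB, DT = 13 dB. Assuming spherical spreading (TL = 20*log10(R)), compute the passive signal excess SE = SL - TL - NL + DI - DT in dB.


Step 1: TL = 20*log10(16492) = 84.35 dB
Step 2: SE = 142 - 84.35 - 84 + 27 - 13 = -12.35

-12.35 dB


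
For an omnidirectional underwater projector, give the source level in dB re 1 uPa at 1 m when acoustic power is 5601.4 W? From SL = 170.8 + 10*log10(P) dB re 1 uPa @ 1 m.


SL = 170.8 + 10*log10(5601.4) = 170.8 + 37.48 = 208.28

208.28 dB


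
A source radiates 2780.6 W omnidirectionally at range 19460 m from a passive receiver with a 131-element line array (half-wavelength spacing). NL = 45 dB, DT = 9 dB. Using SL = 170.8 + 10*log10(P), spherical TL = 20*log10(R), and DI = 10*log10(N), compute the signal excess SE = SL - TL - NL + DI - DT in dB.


Step 1: SL = 170.8 + 10*log10(2780.6) = 205.24 dB
Step 2: TL = 20*log10(19460) = 85.78 dB
Step 3: DI = 10*log10(131) = 21.17 dB
Step 4: SE = SL - TL - NL + DI - DT = 205.24 - 85.78 - 45 + 21.17 - 9 = 86.63

86.63 dB


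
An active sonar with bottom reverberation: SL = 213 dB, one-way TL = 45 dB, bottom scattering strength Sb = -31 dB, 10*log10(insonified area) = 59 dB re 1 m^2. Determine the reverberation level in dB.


RL = SL - 2*TL + Sb + 10*log10(A) = 213 - 2*45 + (-31) + 59 = 151

151 dB


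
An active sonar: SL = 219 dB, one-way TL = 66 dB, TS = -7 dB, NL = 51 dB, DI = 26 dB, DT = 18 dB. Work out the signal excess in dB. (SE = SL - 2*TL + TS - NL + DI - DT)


SE = SL - 2*TL + TS - NL + DI - DT = 219 - 2*66 + (-7) - 51 + 26 - 18 = 37

37 dB


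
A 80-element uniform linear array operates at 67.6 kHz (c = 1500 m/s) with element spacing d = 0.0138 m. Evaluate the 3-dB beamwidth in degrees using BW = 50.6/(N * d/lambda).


1.02 deg


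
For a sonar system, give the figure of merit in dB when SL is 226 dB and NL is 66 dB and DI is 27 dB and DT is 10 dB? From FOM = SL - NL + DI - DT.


FOM = SL - NL + DI - DT = 226 - 66 + 27 - 10 = 177

177 dB


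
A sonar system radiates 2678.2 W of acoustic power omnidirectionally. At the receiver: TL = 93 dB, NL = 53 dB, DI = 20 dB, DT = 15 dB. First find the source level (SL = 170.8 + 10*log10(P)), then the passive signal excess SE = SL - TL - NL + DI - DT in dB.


Step 1: SL = 170.8 + 10*log10(2678.2) = 205.08 dB
Step 2: SE = SL - TL - NL + DI - DT = 205.08 - 93 - 53 + 20 - 15 = 64.08

64.08 dB


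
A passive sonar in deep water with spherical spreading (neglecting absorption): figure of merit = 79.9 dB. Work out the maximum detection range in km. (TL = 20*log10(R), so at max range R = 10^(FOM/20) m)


At max range FOM = TL, so 20*log10(R) = 79.9
R = 10^(79.9/20) = 9885.53 m = 9.89 km

9.89 km


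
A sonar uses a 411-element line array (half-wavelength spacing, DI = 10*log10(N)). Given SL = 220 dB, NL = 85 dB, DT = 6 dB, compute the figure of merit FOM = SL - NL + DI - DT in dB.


155.14 dB


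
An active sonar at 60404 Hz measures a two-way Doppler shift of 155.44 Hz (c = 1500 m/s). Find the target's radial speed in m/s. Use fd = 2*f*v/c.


From fd = 2*f*v/c, v = c*fd/(2*f) = 1500 * 155.44 / (2*60404) = 1.93

1.93 m/s


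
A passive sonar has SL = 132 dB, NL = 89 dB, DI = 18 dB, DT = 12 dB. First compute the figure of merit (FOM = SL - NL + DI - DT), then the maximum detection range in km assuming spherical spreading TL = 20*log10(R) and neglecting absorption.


Step 1: FOM = SL - NL + DI - DT = 132 - 89 + 18 - 12 = 49 dB
Step 2: at max range FOM = TL = 20*log10(R), so R = 10^(49/20) = 281.84 m = 0.28 km

0.28 km


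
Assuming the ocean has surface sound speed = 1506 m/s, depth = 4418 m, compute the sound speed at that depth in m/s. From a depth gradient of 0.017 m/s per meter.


c = 1506 + 0.017 * 4418 = 1581.106

1581.106 m/s


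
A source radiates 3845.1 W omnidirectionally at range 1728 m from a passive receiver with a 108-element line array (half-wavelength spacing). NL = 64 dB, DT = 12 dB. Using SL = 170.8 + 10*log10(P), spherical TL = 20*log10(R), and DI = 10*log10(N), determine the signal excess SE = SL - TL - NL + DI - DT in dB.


86.23 dB


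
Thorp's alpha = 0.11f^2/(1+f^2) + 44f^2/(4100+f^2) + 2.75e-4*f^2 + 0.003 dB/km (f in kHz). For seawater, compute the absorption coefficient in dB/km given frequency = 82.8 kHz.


f^2 = 6855.84
alpha = 0.11*6855.84/(1+6855.84) + 44*6855.84/(4100+6855.84) + 2.75e-4*6855.84 + 0.003 = 29.532

29.532 dB/km


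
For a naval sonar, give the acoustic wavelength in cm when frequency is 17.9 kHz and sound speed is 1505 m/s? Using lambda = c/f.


lambda = c/f = 1505 / 17900 = 0.0841 m = 8.41 cm

8.41 cm


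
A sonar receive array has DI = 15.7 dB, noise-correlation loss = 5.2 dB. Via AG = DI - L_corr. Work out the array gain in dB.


AG = DI - L_corr = 15.7 - 5.2 = 10.5

10.5 dB


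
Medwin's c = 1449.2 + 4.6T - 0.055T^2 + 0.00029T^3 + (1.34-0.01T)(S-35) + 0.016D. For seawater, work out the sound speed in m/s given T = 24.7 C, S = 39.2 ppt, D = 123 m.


c = 1449.2 + 4.6*24.7 - 0.055*24.7^2 + 0.00029*24.7^3 + (1.34 - 0.01*24.7)*(39.2 - 35) + 0.016*123 = 1540.19

1540.19 m/s


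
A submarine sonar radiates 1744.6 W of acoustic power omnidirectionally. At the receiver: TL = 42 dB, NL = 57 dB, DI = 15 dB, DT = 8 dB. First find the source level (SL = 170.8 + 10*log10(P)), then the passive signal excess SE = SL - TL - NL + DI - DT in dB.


Step 1: SL = 170.8 + 10*log10(1744.6) = 203.22 dB
Step 2: SE = SL - TL - NL + DI - DT = 203.22 - 42 - 57 + 15 - 8 = 111.22

111.22 dB


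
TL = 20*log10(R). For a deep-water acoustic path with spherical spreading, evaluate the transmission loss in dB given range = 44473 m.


TL = 20*log10(44473) = 92.96

92.96 dB


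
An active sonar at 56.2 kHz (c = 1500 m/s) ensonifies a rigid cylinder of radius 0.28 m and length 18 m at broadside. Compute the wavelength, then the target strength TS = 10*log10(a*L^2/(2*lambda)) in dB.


Step 1: lambda = c/f = 1500/56200 = 0.02669 m
Step 2: TS = 10*log10(a*L^2/(2*lambda)) = 10*log10(0.28*18^2/(2*0.02669)) = 32.3

32.3 dB


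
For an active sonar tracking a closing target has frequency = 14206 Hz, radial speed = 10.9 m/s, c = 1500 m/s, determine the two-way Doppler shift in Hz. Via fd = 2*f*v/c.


fd = 2*f*v/c = 2 * 14206 * 10.9 / 1500 = 206.46

206.46 Hz


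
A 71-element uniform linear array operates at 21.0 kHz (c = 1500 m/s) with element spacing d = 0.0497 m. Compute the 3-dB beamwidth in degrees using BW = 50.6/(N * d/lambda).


1.02 deg


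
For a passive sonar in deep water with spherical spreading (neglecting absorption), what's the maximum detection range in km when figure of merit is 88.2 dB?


25.7 km


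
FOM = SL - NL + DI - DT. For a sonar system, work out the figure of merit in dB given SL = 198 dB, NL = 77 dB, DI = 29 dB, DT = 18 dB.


FOM = SL - NL + DI - DT = 198 - 77 + 29 - 18 = 132

132 dB


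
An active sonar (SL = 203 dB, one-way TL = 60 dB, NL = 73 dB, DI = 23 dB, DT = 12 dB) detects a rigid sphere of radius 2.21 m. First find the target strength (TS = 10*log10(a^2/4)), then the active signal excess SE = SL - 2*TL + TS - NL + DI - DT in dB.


Step 1: TS = 10*log10(2.21^2/4) = 0.87 dB
Step 2: SE = SL - 2*TL + TS - NL + DI - DT = 203 - 2*60 + (0.87) - 73 + 23 - 12 = 21.87

21.87 dB


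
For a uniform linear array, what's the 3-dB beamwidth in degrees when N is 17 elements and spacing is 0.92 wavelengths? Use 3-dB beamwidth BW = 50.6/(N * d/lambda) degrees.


BW = 50.6 / (17 * 0.92) = 50.6 / 15.64 = 3.24

3.24 deg


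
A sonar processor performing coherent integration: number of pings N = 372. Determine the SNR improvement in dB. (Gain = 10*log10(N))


25.71 dB


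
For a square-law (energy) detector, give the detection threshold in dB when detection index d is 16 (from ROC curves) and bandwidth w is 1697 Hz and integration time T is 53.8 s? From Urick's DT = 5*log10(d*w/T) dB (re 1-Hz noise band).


DT = 5*log10(d*w/T) = 5*log10(16 * 1697 / 53.8) = 5*log10(504.68) = 13.52

13.52 dB


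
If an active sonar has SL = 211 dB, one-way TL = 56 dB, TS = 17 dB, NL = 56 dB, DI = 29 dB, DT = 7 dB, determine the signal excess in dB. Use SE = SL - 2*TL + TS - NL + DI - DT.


SE = SL - 2*TL + TS - NL + DI - DT = 211 - 2*56 + (17) - 56 + 29 - 7 = 82

82 dB


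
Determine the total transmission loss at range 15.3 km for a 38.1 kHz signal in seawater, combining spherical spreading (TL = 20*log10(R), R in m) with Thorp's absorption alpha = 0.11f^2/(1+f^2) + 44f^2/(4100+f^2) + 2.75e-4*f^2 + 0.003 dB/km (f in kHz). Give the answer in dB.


267.55 dB


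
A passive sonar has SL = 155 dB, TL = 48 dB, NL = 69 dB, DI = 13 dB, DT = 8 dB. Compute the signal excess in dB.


SE = SL - TL - NL + DI - DT = 155 - 48 - 69 + 13 - 8 = 43

43 dB


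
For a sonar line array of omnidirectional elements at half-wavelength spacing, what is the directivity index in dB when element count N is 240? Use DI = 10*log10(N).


23.8 dB


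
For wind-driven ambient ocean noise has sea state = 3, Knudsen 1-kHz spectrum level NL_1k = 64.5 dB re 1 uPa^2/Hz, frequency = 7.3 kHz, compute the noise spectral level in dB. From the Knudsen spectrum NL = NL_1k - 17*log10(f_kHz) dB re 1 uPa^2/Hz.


NL = NL_1k - 17*log10(f_kHz) = 64.5 - 17*log10(7.3) = 64.5 - (14.68) = 49.82

49.82 dB


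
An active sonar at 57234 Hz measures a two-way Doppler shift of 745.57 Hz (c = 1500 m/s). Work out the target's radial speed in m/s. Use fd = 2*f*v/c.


From fd = 2*f*v/c, v = c*fd/(2*f) = 1500 * 745.57 / (2*57234) = 9.77

9.77 m/s


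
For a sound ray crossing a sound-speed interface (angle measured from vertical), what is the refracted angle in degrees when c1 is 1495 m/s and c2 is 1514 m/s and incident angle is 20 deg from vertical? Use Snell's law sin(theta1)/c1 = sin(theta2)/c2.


sin(theta2) = (c2/c1)*sin(theta1) = (1514/1495)*sin(20 deg) = 0.34637
theta2 = arcsin(0.34637) = 20.27

20.27 deg


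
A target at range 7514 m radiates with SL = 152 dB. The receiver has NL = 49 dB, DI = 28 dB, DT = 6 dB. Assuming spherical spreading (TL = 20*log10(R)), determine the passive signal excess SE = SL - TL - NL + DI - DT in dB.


Step 1: TL = 20*log10(7514) = 77.52 dB
Step 2: SE = 152 - 77.52 - 49 + 28 - 6 = 47.48

47.48 dB


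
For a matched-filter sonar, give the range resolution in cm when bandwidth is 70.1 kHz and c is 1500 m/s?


dR = c/(2*BW) = 1500 / (2 * 70.1e3) = 0.0107 m = 1.07 cm

1.07 cm


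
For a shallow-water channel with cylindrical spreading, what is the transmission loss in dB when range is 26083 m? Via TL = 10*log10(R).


TL = 10*log10(26083) = 44.16

44.16 dB


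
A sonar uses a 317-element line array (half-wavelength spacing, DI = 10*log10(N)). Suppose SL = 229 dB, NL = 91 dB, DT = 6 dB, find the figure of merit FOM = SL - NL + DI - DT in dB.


Step 1: DI = 10*log10(317) = 25.01 dB
Step 2: FOM = SL - NL + DI - DT = 229 - 91 + 25.01 - 6 = 157.01

157.01 dB


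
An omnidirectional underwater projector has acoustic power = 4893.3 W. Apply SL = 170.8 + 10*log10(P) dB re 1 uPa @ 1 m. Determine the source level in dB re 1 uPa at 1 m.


SL = 170.8 + 10*log10(4893.3) = 170.8 + 36.9 = 207.7

207.7 dB


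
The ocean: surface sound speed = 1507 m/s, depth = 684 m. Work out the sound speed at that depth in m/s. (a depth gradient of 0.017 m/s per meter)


c = 1507 + 0.017 * 684 = 1518.628

1518.628 m/s


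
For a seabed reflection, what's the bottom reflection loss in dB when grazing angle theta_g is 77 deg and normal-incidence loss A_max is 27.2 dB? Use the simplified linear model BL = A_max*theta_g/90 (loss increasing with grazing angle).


BL = A_max * theta_g / 90 = 27.2 * 77 / 90 = 23.27

23.27 dB


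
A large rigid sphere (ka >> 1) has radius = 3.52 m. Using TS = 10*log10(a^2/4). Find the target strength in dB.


TS = 10*log10(3.52^2 / 4) = 10*log10(3.0976) = 4.91

4.91 dB


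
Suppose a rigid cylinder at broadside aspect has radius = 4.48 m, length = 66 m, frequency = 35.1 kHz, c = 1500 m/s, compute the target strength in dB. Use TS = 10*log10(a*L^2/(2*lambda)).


53.59 dB


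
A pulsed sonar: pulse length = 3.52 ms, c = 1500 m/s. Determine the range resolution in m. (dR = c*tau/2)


dR = c*tau/2 = 1500 * 3.52e-3 / 2 = 2.64

2.64 m


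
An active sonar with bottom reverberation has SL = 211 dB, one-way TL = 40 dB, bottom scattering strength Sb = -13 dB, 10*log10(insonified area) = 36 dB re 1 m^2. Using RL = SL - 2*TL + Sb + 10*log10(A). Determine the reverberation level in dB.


154 dB


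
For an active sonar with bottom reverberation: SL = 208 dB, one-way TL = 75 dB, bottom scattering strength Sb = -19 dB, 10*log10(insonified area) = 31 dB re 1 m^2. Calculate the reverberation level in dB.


RL = SL - 2*TL + Sb + 10*log10(A) = 208 - 2*75 + (-19) + 31 = 70

70 dB


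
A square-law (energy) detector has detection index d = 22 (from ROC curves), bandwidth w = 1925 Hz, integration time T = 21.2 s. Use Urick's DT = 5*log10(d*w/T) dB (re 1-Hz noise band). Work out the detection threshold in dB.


DT = 5*log10(d*w/T) = 5*log10(22 * 1925 / 21.2) = 5*log10(1997.64) = 16.5

16.5 dB


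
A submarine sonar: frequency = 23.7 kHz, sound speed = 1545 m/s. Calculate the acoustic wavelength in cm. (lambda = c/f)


lambda = c/f = 1545 / 23700 = 0.0652 m = 6.52 cm

6.52 cm


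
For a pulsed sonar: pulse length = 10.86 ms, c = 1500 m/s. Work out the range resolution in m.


dR = c*tau/2 = 1500 * 10.86e-3 / 2 = 8.145

8.145 m


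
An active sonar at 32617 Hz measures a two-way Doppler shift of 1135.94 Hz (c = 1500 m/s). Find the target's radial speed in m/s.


26.12 m/s


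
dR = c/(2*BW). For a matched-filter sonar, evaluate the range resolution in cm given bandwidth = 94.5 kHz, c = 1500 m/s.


dR = c/(2*BW) = 1500 / (2 * 94.5e3) = 0.0079 m = 0.79 cm

0.79 cm


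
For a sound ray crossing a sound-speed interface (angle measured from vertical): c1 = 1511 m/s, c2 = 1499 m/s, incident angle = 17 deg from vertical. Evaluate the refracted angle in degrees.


sin(theta2) = (c2/c1)*sin(theta1) = (1499/1511)*sin(17 deg) = 0.29005
theta2 = arcsin(0.29005) = 16.86

16.86 deg


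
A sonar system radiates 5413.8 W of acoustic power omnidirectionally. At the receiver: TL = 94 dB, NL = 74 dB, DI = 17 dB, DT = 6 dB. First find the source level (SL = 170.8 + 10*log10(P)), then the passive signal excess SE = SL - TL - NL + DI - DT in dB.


Step 1: SL = 170.8 + 10*log10(5413.8) = 208.14 dB
Step 2: SE = SL - TL - NL + DI - DT = 208.14 - 94 - 74 + 17 - 6 = 51.14

51.14 dB


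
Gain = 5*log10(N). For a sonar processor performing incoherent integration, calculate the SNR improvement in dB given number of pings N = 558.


Gain = 5*log10(558) = 13.73

13.73 dB


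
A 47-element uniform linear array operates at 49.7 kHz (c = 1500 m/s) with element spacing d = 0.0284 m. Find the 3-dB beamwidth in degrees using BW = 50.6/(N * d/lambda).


Step 1: lambda = 1500/49700 = 0.03018 m
Step 2: d/lambda = 0.0284/0.03018 = 0.941
Step 3: BW = 50.6/(N * d/lambda) = 50.6/(47 * 0.941) = 1.14

1.14 deg


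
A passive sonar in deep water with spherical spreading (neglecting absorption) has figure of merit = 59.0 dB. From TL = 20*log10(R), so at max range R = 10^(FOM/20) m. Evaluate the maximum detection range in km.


At max range FOM = TL, so 20*log10(R) = 59.0
R = 10^(59.0/20) = 891.25 m = 0.89 km

0.89 km


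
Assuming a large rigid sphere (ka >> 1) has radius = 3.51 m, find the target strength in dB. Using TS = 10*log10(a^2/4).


4.89 dB


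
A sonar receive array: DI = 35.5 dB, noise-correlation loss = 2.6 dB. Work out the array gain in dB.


AG = DI - L_corr = 35.5 - 2.6 = 32.9

32.9 dB


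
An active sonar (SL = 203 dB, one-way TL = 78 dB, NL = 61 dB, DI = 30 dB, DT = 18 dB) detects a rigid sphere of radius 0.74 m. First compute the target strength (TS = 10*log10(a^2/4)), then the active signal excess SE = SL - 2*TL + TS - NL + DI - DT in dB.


Step 1: TS = 10*log10(0.74^2/4) = -8.64 dB
Step 2: SE = SL - 2*TL + TS - NL + DI - DT = 203 - 2*78 + (-8.64) - 61 + 30 - 18 = -10.64

-10.64 dB


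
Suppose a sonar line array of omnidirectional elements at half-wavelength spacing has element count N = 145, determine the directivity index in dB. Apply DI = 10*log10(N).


DI = 10*log10(145) = 21.61

21.61 dB


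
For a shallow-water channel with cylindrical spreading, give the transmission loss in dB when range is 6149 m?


TL = 10*log10(6149) = 37.89

37.89 dB


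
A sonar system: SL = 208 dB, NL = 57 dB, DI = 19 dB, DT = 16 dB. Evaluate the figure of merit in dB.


FOM = SL - NL + DI - DT = 208 - 57 + 19 - 16 = 154

154 dB


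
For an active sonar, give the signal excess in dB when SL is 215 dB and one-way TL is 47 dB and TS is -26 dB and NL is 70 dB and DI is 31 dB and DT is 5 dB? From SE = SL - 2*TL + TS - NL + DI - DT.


SE = SL - 2*TL + TS - NL + DI - DT = 215 - 2*47 + (-26) - 70 + 31 - 5 = 51

51 dB


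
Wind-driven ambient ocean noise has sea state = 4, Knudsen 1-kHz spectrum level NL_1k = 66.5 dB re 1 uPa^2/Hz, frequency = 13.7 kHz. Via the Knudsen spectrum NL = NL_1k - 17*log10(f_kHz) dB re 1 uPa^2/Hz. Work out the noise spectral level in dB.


47.18 dB
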